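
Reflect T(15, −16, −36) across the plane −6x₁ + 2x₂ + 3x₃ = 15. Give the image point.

(-45, 4, -6)

With n = (−6, 2, 3), the signed offset is (n·T − 15)/|n|² = -245/49 = -5.
T' = T − 2t·n = (15, −16, −36) − (-10)·(−6, 2, 3) = (−45, 4, −6).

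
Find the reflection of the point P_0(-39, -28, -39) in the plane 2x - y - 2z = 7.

(-145/3, -70/3, -89/3)

With n = (2, -1, -2), the signed offset is (n·P_0 − 7)/|n|² = 21/9 = 7/3.
P_0' = P_0 − 2t·n = (-39, -28, -39) − (14/3)·(2, -1, -2) = (-145/3, -70/3, -89/3).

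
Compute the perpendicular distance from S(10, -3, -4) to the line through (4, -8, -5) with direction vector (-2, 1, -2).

√53

Direction vector d = (-2, 1, -2).
AP = (6, 5, 1); AP·d = -9, |AP|² = 62, |d|² = 9.
distance² = |AP|² − (AP·d)²/|d|² = 62 − 81/9 = 53, so the distance is √53.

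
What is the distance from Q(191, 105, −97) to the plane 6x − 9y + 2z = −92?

n = (6, −9, 2); n·P − (-92) = 99; |n| = 11; distance = 99/11 = 9.

9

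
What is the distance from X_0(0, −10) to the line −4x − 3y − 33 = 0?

d = |(-4)·0 + (-3)·(-10) − 33| / √(16 + 9) = |-3|/5 = 3/5.

3/5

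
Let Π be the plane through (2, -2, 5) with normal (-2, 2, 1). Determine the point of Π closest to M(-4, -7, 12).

(-2, -9, 11)

n = (-2, 2, 1), |n|² = 9, and n·M − (-3) = 9.
t = 9/9 = 1, so the foot is M − t·n = (-4, -7, 12) − 1·(-2, 2, 1) = (-2, -9, 11).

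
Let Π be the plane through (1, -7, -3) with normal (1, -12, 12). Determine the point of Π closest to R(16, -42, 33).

The perpendicular from R has direction n = (1, -12, 12): r = (16, -42, 33) + λ(1, -12, 12).
Substitute into the plane: n·(R + λn) = 49 gives 916 + 289λ = 49, so λ = -3.
Foot = (16, -42, 33) + (-3)·(1, -12, 12) = (13, -6, -3).

(13, -6, -3)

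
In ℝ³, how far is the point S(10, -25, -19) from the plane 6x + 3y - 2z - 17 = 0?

Normal vector n = (6, 3, -2), and n·(10, -25, -19) - 17 = 6.
|n| = √(36 + 9 + 4) = 7, so the distance is |6|/7 = 6/7.

6/7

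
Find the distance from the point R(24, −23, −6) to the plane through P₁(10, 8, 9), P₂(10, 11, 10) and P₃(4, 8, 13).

√14

P₁P₂ = (0, 3, 1) and P₁P₃ = (−6, 0, 4), so a normal is n = P₁P₂ × P₁P₃ = (12, −6, 18).
Then n·(24, −23, −6) − 234 = 84.
|n| = √(144 + 36 + 324) = 6√14, so the distance is |84|/(6√14) = √14.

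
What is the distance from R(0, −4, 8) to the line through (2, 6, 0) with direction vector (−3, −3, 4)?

Direction vector d = (−3, −3, 4).
AP = (−2, −10, 8), and AP × d = (−16, −16, −24).
|AP × d|² = 1088 and |d|² = 34, so the distance is √(1088/34) = √32 = 4√2.

4√2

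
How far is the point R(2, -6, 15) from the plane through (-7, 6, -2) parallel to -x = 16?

9

Parallel planes share the normal n = (-1, 0, 0); since (-7, 6, -2) lies on the plane, its equation is -x = 7.
n = (-1, 0, 0); n·P − 7 = -9; |n| = 1; distance = 9/1 = 9.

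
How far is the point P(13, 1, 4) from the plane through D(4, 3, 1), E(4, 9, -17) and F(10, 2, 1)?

DE = (0, 6, -18) and DF = (6, -1, 0), so a normal is n = DE × DF = (-18, -108, -36).
Then n·(13, 1, 4) - (-432) = -54.
|n| = √(324 + 11664 + 1296) = 18√41, so the distance is |-54|/(18√41) = 3√41/41.

3/√41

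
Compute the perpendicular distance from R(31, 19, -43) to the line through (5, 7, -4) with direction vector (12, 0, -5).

Direction vector d = (12, 0, -5).
AP = (26, 12, -39), and AP × d = (-60, -338, -144).
|AP × d|² = 138580 and |d|² = 169, so the distance is √(138580/169) = √820 = 2√205.

2√205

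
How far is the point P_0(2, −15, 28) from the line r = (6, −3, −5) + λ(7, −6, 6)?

3√85

Direction vector d = (7, −6, 6).
AP = (−4, −12, 33), and AP × d = (126, 255, 108).
|AP × d|² = 92565 and |d|² = 121, so the distance is √(92565/121) = √765 = 3√85.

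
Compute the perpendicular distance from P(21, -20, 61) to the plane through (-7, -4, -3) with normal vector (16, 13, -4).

16/21

The plane has equation n·(r − (-7, -4, -3)) = 0, i.e. n·r = -152.
n = (16, 13, -4); n·P − (-152) = -16; |n| = 21; distance = 16/21.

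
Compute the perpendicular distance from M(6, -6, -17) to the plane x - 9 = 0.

3

d = |1·6 − 9| / √(1 + 0 + 0) = |-3| / 1 = 3.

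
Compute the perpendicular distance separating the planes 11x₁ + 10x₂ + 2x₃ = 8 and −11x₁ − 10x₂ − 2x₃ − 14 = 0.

Divide the second equation by -1 to match normals: 11x₁ + 10x₂ + 2x₃ = -14.
Both planes have normal n = (11, 10, 2), |n| = 15. Any point on the first plane is at distance |(-14) − 8|/|n| = 22/15 from the second.

22/15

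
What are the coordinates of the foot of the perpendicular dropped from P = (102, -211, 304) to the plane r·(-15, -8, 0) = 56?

n = (-15, -8, 0), |n|² = 289, and n·P − 56 = 102.
t = 102/289 = 6/17, so the foot is P − t·n = (102, -211, 304) − (6/17)·(-15, -8, 0) = (1824/17, -3539/17, 304).

(1824/17, -3539/17, 304)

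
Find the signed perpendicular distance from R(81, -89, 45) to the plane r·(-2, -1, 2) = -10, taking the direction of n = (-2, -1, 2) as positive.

n·R − (-10) = 27.
|n| = 3, so the signed distance is 27/3 = 9.

9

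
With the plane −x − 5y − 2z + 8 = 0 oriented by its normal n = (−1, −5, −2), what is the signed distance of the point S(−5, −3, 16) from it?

-2√30/15

n·S − (-8) = -4.
|n| = √30, so the signed distance is -2√30/15.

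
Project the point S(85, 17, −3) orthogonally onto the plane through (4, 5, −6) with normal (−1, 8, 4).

The perpendicular from S has direction n = (−1, 8, 4): r = (85, 17, −3) + t(−1, 8, 4).
Substitute into the plane: n·(S + tn) = 12 gives 39 + 81t = 12, so t = -1/3.
Foot = (85, 17, −3) + (-1/3)·(−1, 8, 4) = (256/3, 43/3, −13/3).

(256/3, 43/3, -13/3)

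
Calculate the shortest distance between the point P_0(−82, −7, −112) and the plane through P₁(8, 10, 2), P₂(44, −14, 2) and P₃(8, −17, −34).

6

P₁P₂ = (36, −24, 0) and P₁P₃ = (0, −27, −36), so a normal is n = P₁P₂ × P₁P₃ = (864, 1296, −972).
d = |864·(-82) + 1296·(-7) + (-972)·(-112) − 17928| / √(746496 + 1679616 + 944784) = |11016| / 1836 = 6.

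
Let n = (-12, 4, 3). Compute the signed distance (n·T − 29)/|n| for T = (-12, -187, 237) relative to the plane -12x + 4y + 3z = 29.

6

n·T − 29 = 78.
|n| = 13, so the signed distance is 78/13 = 6.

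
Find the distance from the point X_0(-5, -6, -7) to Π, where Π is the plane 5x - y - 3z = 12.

2√35/7

d = |5·(-5) + (-1)·(-6) + (-3)·(-7) − 12| / √(25 + 1 + 9) = |-10| / √35 = 2√35/7.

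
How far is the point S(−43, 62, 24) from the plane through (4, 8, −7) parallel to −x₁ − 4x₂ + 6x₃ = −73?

Parallel planes share the normal n = (−1, −4, 6); since (4, 8, −7) lies on the plane, its equation is −x₁ − 4x₂ + 6x₃ = -78.
Then n·(−43, 62, 24) − (−78) = 17.
|n| = √(1 + 16 + 36) = √53, so the distance is |17|/√53 = 17/√53.

17/√53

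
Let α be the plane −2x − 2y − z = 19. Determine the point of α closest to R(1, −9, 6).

n = (−2, −2, −1), |n|² = 9, and n·R − 19 = -9.
t = -9/9 = -1, so the foot is R − t·n = (1, −9, 6) − (-1)·(−2, −2, −1) = (−1, −11, 5).

(-1, -11, 5)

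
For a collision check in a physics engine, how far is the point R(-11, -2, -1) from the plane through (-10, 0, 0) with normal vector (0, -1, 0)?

2

The plane has equation n·(r − (-10, 0, 0)) = 0, i.e. n·r = 0.
d = |(-1)·(-2) − 0| / √(0 + 1 + 0) = |2| / 1 = 2.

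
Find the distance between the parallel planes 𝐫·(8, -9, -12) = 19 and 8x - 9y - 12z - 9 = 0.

10/17

With common normal n = (8, -9, -12) (|n| = 17), the distance is |19 − 9|/|n| = 10/17.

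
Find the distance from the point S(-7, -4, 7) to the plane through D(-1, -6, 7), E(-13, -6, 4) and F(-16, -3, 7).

DE = (-12, 0, -3) and DF = (-15, 3, 0), so a normal is n = DE × DF = (9, 45, -36).
d = |9·(-7) + 45·(-4) + (-36)·7 − (-531)| / √(81 + 2025 + 1296) = |36| / (9√42) = 2√42/21.

4/√42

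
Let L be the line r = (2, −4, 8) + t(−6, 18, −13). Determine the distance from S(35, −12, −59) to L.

√5113

Direction vector d = (−6, 18, −13).
AP = (33, −8, −67); AP·d = 529, |AP|² = 5642, |d|² = 529.
distance² = |AP|² − (AP·d)²/|d|² = 5642 − 279841/529 = 5113, so the distance is √5113.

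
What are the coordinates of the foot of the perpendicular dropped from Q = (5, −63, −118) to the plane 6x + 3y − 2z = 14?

The perpendicular from Q has direction n = (6, 3, −2): r = (5, −63, −118) + λ(6, 3, −2).
Substitute into the plane: n·(Q + λn) = 14 gives 77 + 49λ = 14, so λ = -9/7.
Foot = (5, −63, −118) + (-9/7)·(6, 3, −2) = (−19/7, −468/7, −808/7).

(-19/7, -468/7, -808/7)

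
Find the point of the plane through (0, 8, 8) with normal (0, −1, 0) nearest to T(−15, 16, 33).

n = (0, −1, 0), |n|² = 1, and n·T − (-8) = -8.
t = -8/1 = -8, so the foot is T − t·n = (−15, 16, 33) − (-8)·(0, −1, 0) = (−15, 8, 33).

(-15, 8, 33)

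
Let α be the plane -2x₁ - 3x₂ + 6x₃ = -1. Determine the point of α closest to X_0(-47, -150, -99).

The perpendicular from X_0 has direction n = (-2, -3, 6): r = (-47, -150, -99) + μ(-2, -3, 6).
Substitute into the plane: n·(X_0 + μn) = -1 gives -50 + 49μ = -1, so μ = 1.
Foot = (-47, -150, -99) + 1·(-2, -3, 6) = (-49, -153, -93).

(-49, -153, -93)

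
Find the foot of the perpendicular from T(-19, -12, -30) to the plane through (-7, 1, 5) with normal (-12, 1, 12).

The perpendicular from T has direction n = (-12, 1, 12): r = (-19, -12, -30) + μ(-12, 1, 12).
Substitute into the plane: n·(T + μn) = 145 gives -144 + 289μ = 145, so μ = 1.
Foot = (-19, -12, -30) + 1·(-12, 1, 12) = (-31, -11, -18).

(-31, -11, -18)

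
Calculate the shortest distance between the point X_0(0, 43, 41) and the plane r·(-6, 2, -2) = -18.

√11

Normal vector n = (-6, 2, -2), and n·(0, 43, 41) - (-18) = 22.
|n| = √(36 + 4 + 4) = 2√11, so the distance is |22|/(2√11) = √11.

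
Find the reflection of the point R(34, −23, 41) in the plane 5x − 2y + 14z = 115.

(4, -11, -43)

n = (5, −2, 14), |n|² = 225, n·R − 115 = 675, so t = 675/225 = 3.
Foot F = R − 3·n = (19, −17, −1); the reflection is 2F − R = (4, −11, −43).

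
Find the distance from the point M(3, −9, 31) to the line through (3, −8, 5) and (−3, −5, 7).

2√157

A direction vector is d = (−6, 3, 2).
AP = (0, −1, 26), and AP × d = (−80, −156, −6).
|AP × d|² = 30772 and |d|² = 49, so the distance is √(30772/49) = √628 = 2√157.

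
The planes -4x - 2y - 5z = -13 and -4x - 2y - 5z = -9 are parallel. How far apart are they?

With common normal n = (-4, -2, -5) (|n| = 3√5), the distance is |(-13) − (-9)|/|n| = 4/(3√5) = 4√5/15.

4/(3√5)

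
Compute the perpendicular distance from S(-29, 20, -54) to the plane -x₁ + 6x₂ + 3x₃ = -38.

Normal vector n = (-1, 6, 3), and n·(-29, 20, -54) - (-38) = 25.
|n| = √(1 + 36 + 9) = √46, so the distance is |25|/√46 = 25√46/46.

25/√46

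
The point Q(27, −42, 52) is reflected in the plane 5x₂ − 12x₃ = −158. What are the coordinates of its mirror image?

n = (0, 5, −12), |n|² = 169, n·Q − (-158) = -676, so t = -676/169 = -4.
Foot F = Q − (-4)·n = (27, −22, 4); the reflection is 2F − Q = (27, −2, −44).

(27, -2, -44)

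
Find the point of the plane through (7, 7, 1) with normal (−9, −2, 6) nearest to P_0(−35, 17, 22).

(1, 25, -2)

n = (−9, −2, 6), |n|² = 121, and n·P_0 − (-71) = 484.
t = 484/121 = 4, so the foot is P_0 − t·n = (−35, 17, 22) − 4·(−9, −2, 6) = (1, 25, −2).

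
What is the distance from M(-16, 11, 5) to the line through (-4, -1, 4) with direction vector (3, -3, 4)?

3√17

Direction vector d = (3, -3, 4).
AP = (-12, 12, 1), and AP × d = (51, 51, 0).
|AP × d|² = 5202 and |d|² = 34, so the distance is √(5202/34) = √153 = 3√17.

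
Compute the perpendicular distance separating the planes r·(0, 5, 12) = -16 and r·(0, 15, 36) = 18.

Divide the second equation by 3 to match normals: 5y + 12z = 6.
Both planes have normal n = (0, 5, 12), |n| = 13. Any point on the first plane is at distance |6 − (-16)|/|n| = 22/13 from the second.

22/13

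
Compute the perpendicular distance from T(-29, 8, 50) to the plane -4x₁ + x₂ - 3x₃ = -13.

√26/2

d = |(-4)·(-29) + 1·8 + (-3)·50 − (-13)| / √(16 + 1 + 9) = |-13| / √26 = 13/√26.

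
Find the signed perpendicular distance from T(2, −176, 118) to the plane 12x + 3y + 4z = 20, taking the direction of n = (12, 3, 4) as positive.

n·T − 20 = -52.
|n| = 13, so the signed distance is -52/13 = -4.

-4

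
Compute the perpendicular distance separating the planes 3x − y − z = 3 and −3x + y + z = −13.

10√11/11

Divide the second equation by -1 to match normals: 3x − y − z = 13.
With common normal n = (3, −1, −1) (|n| = √11), the distance is |3 − 13|/|n| = 10/√11 = 10√11/11.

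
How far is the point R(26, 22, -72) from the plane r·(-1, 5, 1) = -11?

23√3/9

Normal vector n = (-1, 5, 1), and n·(26, 22, -72) - (-11) = 23.
|n| = √(1 + 25 + 1) = 3√3, so the distance is |23|/(3√3) = 23√3/9.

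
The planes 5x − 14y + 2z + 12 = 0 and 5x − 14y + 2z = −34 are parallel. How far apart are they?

With common normal n = (5, −14, 2) (|n| = 15), the distance is |(-12) − (-34)|/|n| = 22/15.

22/15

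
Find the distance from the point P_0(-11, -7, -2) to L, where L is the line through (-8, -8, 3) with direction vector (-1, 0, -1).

Direction vector d = (-1, 0, -1).
AP = (-3, 1, -5); AP·d = 8, |AP|² = 35, |d|² = 2.
distance² = |AP|² − (AP·d)²/|d|² = 35 − 64/2 = 3, so the distance is √3.

√3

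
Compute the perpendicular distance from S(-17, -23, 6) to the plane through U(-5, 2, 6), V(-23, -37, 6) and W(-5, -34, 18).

UV = (-18, -39, 0) and UW = (0, -36, 12), so a normal is n = UV × UW = (-468, 216, 648).
n = (-468, 216, 648); n·P − 6660 = 216; |n| = 828; distance = 216/828 = 6/23.

6/23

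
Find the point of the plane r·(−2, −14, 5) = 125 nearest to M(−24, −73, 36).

The perpendicular from M has direction n = (−2, −14, 5): r = (−24, −73, 36) + μ(−2, −14, 5).
Substitute into the plane: n·(M + μn) = 125 gives 1250 + 225μ = 125, so μ = -5.
Foot = (−24, −73, 36) + (-5)·(−2, −14, 5) = (−14, −3, 11).

(-14, -3, 11)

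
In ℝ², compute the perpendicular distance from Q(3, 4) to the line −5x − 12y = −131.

68/13

The normal to the line is n = (−5, −12) with |n| = 13.
|n·Q − (-131)| = |-63 − (-131)| = 68, so the distance is 68/13.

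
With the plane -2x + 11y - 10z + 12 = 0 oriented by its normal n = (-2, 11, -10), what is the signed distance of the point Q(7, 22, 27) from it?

-2

n·Q − (-12) = -30.
|n| = 15, so the signed distance is -30/15 = -2.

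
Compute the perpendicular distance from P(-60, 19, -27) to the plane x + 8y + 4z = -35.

19/9

n = (1, 8, 4); n·P − (-35) = 19; |n| = 9; distance = 19/9.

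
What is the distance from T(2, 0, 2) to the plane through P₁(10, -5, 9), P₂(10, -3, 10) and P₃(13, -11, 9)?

P₁P₂ = (0, 2, 1) and P₁P₃ = (3, -6, 0), so a normal is n = P₁P₂ × P₁P₃ = (6, 3, -6).
Then n·(2, 0, 2) - (-9) = 9.
|n| = √(36 + 9 + 36) = 9, so the distance is |9|/9 = 1.

1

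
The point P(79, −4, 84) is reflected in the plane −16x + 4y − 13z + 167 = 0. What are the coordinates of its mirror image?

(-81, 36, -46)

n = (−16, 4, −13), |n|² = 441, n·P − (-167) = -2205, so t = -2205/441 = -5.
Foot F = P − (-5)·n = (−1, 16, 19); the reflection is 2F − P = (−81, 36, −46).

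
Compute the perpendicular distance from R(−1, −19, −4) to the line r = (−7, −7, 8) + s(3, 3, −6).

3√30

Direction vector d = (3, 3, −6).
AP = (6, −12, −12), and AP × d = (108, 0, 54).
|AP × d|² = 14580 and |d|² = 54, so the distance is √(14580/54) = √270 = 3√30.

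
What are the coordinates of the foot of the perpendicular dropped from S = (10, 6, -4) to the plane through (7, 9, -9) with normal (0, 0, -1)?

(10, 6, -9)

n = (0, 0, -1), |n|² = 1, and n·S − 9 = -5.
t = -5/1 = -5, so the foot is S − t·n = (10, 6, -4) − (-5)·(0, 0, -1) = (10, 6, -9).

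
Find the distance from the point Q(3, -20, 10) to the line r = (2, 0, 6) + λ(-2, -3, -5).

√379

Direction vector d = (-2, -3, -5).
AP = (1, -20, 4); AP·d = 38, |AP|² = 417, |d|² = 38.
distance² = |AP|² − (AP·d)²/|d|² = 417 − 1444/38 = 379, so the distance is √379.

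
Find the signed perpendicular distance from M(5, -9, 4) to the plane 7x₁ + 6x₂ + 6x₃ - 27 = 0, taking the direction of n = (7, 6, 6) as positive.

-2

n·M − 27 = -22.
|n| = 11, so the signed distance is -22/11 = -2.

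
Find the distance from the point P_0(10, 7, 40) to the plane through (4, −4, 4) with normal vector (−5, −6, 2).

24√65/65

The plane has equation n·(r − (4, −4, 4)) = 0, i.e. n·r = 12.
Then n·(10, 7, 40) − 12 = −24.
|n| = √(25 + 36 + 4) = √65, so the distance is |-24|/√65 = 24√65/65.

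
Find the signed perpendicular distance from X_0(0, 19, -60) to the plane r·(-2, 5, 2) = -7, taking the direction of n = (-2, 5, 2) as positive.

n·X_0 − (-7) = -18.
|n| = √33, so the signed distance is -18/√33.

-18/√33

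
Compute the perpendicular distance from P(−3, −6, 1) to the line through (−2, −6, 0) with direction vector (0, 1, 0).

√2

Direction vector d = (0, 1, 0).
AP = (−1, 0, 1); AP·d = 0, |AP|² = 2, |d|² = 1.
distance² = |AP|² − (AP·d)²/|d|² = 2 − 0/1 = 2, so the distance is √2.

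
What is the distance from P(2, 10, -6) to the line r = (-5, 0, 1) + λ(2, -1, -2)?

9√2

Direction vector d = (2, -1, -2).
AP = (7, 10, -7), and AP × d = (-27, 0, -27).
|AP × d|² = 1458 and |d|² = 9, so the distance is √(1458/9) = √162 = 9√2.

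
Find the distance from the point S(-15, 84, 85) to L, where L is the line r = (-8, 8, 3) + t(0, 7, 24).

Direction vector d = (0, 7, 24).
AP = (-7, 76, 82); AP·d = 2500, |AP|² = 12549, |d|² = 625.
distance² = |AP|² − (AP·d)²/|d|² = 12549 − 6250000/625 = 2549, so the distance is √2549.

√2549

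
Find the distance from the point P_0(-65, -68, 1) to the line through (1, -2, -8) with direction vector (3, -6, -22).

3√977

Direction vector d = (3, -6, -22).
AP = (-66, -66, 9), and AP × d = (1506, -1425, 594).
|AP × d|² = 4651497 and |d|² = 529, so the distance is √(4651497/529) = √8793 = 3√977.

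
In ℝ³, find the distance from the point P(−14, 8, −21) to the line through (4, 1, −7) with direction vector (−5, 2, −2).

Direction vector d = (−5, 2, −2).
AP = (−18, 7, −14); AP·d = 132, |AP|² = 569, |d|² = 33.
distance² = |AP|² − (AP·d)²/|d|² = 569 − 17424/33 = 41, so the distance is √41.

√41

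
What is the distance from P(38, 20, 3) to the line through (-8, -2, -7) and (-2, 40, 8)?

30√2

A direction vector is d = (6, 42, 15).
AP = (46, 22, 10); AP·d = 1350, |AP|² = 2700, |d|² = 2025.
distance² = |AP|² − (AP·d)²/|d|² = 2700 − 1822500/2025 = 1800, so the distance is 30√2.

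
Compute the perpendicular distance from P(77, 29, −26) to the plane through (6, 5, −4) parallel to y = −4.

Parallel planes share the normal n = (0, 1, 0); since (6, 5, −4) lies on the plane, its equation is y = 5.
d = |1·29 − 5| / √(0 + 1 + 0) = |24| / 1 = 24.

24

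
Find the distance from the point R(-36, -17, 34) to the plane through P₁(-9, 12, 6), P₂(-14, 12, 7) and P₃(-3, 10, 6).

26/√35

P₁P₂ = (-5, 0, 1) and P₁P₃ = (6, -2, 0), so a normal is n = P₁P₂ × P₁P₃ = (2, 6, 10).
Then n·(-36, -17, 34) - 114 = 52.
|n| = √(4 + 36 + 100) = 2√35, so the distance is |52|/(2√35) = 26/√35.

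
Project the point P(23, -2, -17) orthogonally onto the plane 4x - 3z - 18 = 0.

n = (4, 0, -3), |n|² = 25, and n·P − 18 = 125.
t = 125/25 = 5, so the foot is P − t·n = (23, -2, -17) − 5·(4, 0, -3) = (3, -2, -2).

(3, -2, -2)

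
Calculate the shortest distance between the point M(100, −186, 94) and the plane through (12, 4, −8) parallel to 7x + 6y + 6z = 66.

8

Parallel planes share the normal n = (7, 6, 6); since (12, 4, −8) lies on the plane, its equation is 7x + 6y + 6z = 60.
d = |7·100 + 6·(-186) + 6·94 − 60| / √(49 + 36 + 36) = |88| / 11 = 8.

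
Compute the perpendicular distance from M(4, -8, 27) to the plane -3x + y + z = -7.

14/√11

Normal vector n = (-3, 1, 1), and n·(4, -8, 27) - (-7) = 14.
|n| = √(9 + 1 + 1) = √11, so the distance is |14|/√11 = 14/√11.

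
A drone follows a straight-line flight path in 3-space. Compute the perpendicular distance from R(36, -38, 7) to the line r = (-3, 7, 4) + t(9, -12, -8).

3√106

Direction vector d = (9, -12, -8).
AP = (39, -45, 3), and AP × d = (396, 339, -63).
|AP × d|² = 275706 and |d|² = 289, so the distance is √(275706/289) = √954 = 3√106.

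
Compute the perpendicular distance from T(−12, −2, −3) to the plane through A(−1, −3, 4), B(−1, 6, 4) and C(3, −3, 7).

AB = (0, 9, 0) and AC = (4, 0, 3), so a normal is n = AB × AC = (27, 0, −36).
n = (27, 0, −36); n·P − (-171) = -45; |n| = 45; distance = 45/45 = 1.

1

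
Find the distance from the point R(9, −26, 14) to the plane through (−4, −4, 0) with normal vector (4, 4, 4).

The plane has equation n·(r − (−4, −4, 0)) = 0, i.e. n·r = -32.
Then n·(9, −26, 14) − (−32) = 20.
|n| = √(16 + 16 + 16) = 4√3, so the distance is |20|/(4√3) = 5√3/3.

5√3/3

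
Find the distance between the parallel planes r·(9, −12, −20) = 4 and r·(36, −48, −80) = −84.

1

Divide the second equation by 4 to match normals: 9x − 12y − 20z = -21.
With common normal n = (9, −12, −20) (|n| = 25), the distance is |4 − (-21)|/|n| = 25/25 = 1.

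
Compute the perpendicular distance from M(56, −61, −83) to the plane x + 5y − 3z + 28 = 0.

n = (1, 5, −3); n·P − (-28) = 28; |n| = √35; distance = 28/√35 = 4√35/5.

4√35/5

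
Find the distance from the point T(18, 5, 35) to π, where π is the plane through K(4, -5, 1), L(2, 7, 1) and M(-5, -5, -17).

4√46/23

KL = (-2, 12, 0) and KM = (-9, 0, -18), so a normal is n = KL × KM = (-216, -36, 108).
d = |(-216)·18 + (-36)·5 + 108·35 − (-576)| / √(46656 + 1296 + 11664) = |288| / (36√46) = 8/√46.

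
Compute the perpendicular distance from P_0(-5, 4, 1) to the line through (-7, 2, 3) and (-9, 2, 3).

A direction vector is d = (-2, 0, 0).
AP = (2, 2, -2), and AP × d = (0, 4, 4).
|AP × d|² = 32 and |d|² = 4, so the distance is √(32/4) = √8 = 2√2.

2√2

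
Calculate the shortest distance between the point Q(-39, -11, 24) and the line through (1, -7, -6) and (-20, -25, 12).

A direction vector is d = (-21, -18, 18).
AP = (-40, -4, 30), and AP × d = (468, 90, 636).
|AP × d|² = 631620 and |d|² = 1089, so the distance is √(631620/1089) = √580 = 2√145.

2√145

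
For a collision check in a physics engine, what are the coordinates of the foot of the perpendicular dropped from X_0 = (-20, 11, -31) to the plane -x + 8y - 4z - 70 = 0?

(-18, -5, -23)

n = (-1, 8, -4), |n|² = 81, and n·X_0 − 70 = 162.
t = 162/81 = 2, so the foot is X_0 − t·n = (-20, 11, -31) − 2·(-1, 8, -4) = (-18, -5, -23).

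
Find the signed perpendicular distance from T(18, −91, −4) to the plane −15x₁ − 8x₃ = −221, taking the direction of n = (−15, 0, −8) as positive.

n·T − (-221) = -17.
|n| = 17, so the signed distance is -17/17 = -1.

-1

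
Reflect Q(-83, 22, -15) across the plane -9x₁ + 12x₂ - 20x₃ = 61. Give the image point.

(-47, -26, 65)

With n = (-9, 12, -20), the signed offset is (n·Q − 61)/|n|² = 1250/625 = 2.
Q' = Q − 2t·n = (-83, 22, -15) − 4·(-9, 12, -20) = (-47, -26, 65).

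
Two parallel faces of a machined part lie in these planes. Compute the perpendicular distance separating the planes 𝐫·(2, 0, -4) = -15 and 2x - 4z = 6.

Both planes have normal n = (2, 0, -4), |n| = 2√5. Any point on the first plane is at distance |6 − (-15)|/|n| = 21/(2√5) from the second.

21/(2√5)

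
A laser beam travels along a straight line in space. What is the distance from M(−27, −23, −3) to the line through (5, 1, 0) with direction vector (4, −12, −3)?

Direction vector d = (4, −12, −3).
AP = (−32, −24, −3); AP·d = 169, |AP|² = 1609, |d|² = 169.
distance² = |AP|² − (AP·d)²/|d|² = 1609 − 28561/169 = 1440, so the distance is 12√10.

12√10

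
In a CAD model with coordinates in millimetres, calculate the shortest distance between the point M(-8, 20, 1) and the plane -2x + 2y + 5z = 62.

Normal vector n = (-2, 2, 5), and n·(-8, 20, 1) - 62 = -1.
|n| = √(4 + 4 + 25) = √33, so the distance is |-1|/√33 = 1/√33.

1/√33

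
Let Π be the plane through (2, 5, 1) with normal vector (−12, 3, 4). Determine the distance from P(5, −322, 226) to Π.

The plane has equation n·(r − (2, 5, 1)) = 0, i.e. n·r = -5.
n = (−12, 3, 4); n·P − (-5) = -117; |n| = 13; distance = 117/13 = 9.

9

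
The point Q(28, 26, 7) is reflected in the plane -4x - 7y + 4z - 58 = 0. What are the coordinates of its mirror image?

n = (-4, -7, 4), |n|² = 81, n·Q − 58 = -324, so t = -324/81 = -4.
Foot F = Q − (-4)·n = (12, -2, 23); the reflection is 2F − Q = (-4, -30, 39).

(-4, -30, 39)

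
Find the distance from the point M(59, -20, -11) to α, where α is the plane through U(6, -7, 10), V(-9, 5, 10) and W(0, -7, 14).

3√77/11

UV = (-15, 12, 0) and UW = (-6, 0, 4), so a normal is n = UV × UW = (48, 60, 72).
Then n·(59, -20, -11) - 588 = 252.
|n| = √(2304 + 3600 + 5184) = 12√77, so the distance is |252|/(12√77) = 3√77/11.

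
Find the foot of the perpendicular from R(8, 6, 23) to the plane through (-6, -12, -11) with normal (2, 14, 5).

The perpendicular from R has direction n = (2, 14, 5): r = (8, 6, 23) + λ(2, 14, 5).
Substitute into the plane: n·(R + λn) = -235 gives 215 + 225λ = -235, so λ = -2.
Foot = (8, 6, 23) + (-2)·(2, 14, 5) = (4, -22, 13).

(4, -22, 13)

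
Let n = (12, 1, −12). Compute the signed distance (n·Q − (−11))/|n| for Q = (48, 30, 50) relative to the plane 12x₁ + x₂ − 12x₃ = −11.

n·Q − (-11) = 17.
|n| = 17, so the signed distance is 17/17 = 1.

1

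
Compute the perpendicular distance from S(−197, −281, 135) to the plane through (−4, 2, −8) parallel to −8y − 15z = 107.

Parallel planes share the normal n = (0, −8, −15); since (−4, 2, −8) lies on the plane, its equation is −8y − 15z = 104.
Then n·(−197, −281, 135) − 104 = 119.
|n| = √(0 + 64 + 225) = 17, so the distance is |119|/17 = 7.

7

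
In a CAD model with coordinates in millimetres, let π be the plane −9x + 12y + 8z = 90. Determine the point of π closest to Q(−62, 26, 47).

The perpendicular from Q has direction n = (−9, 12, 8): r = (−62, 26, 47) + λ(−9, 12, 8).
Substitute into the plane: n·(Q + λn) = 90 gives 1246 + 289λ = 90, so λ = -4.
Foot = (−62, 26, 47) + (-4)·(−9, 12, 8) = (−26, −22, 15).

(-26, -22, 15)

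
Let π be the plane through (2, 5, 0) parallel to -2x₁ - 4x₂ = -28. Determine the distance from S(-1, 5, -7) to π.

3/√5

Parallel planes share the normal n = (-2, -4, 0); since (2, 5, 0) lies on the plane, its equation is -2x₁ - 4x₂ = -24.
d = |(-2)·(-1) + (-4)·5 − (-24)| / √(4 + 16 + 0) = |6| / (2√5) = 3√5/5.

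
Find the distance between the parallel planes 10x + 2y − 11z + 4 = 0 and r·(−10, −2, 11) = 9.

1/3

Divide the second equation by -1 to match normals: 10x + 2y − 11z = -9.
With common normal n = (10, 2, −11) (|n| = 15), the distance is |(-4) − (-9)|/|n| = 5/15 = 1/3.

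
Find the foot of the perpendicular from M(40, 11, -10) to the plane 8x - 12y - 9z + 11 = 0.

The perpendicular from M has direction n = (8, -12, -9): r = (40, 11, -10) + μ(8, -12, -9).
Substitute into the plane: n·(M + μn) = -11 gives 278 + 289μ = -11, so μ = -1.
Foot = (40, 11, -10) + (-1)·(8, -12, -9) = (32, 23, -1).

(32, 23, -1)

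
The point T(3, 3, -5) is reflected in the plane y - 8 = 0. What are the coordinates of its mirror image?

With n = (0, 1, 0), the signed offset is (n·T − 8)/|n|² = -5/1 = -5.
T' = T − 2t·n = (3, 3, -5) − (-10)·(0, 1, 0) = (3, 13, -5).

(3, 13, -5)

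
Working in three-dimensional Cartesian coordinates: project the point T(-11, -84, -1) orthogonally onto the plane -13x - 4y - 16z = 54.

(2, -80, 15)

The perpendicular from T has direction n = (-13, -4, -16): r = (-11, -84, -1) + λ(-13, -4, -16).
Substitute into the plane: n·(T + λn) = 54 gives 495 + 441λ = 54, so λ = -1.
Foot = (-11, -84, -1) + (-1)·(-13, -4, -16) = (2, -80, 15).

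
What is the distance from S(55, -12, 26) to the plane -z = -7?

19

n = (0, 0, -1); n·P − (-7) = -19; |n| = 1; distance = 19/1 = 19.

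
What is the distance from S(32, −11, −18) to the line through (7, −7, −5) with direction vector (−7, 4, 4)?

Direction vector d = (−7, 4, 4).
AP = (25, −4, −13), and AP × d = (36, −9, 72).
|AP × d|² = 6561 and |d|² = 81, so the distance is √(6561/81) = √81 = 9.

9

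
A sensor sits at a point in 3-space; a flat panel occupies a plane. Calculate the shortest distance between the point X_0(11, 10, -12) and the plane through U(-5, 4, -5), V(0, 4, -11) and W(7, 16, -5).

UV = (5, 0, -6) and UW = (12, 12, 0), so a normal is n = UV × UW = (72, -72, 60).
n = (72, -72, 60); n·P − (-948) = 300; |n| = 12√97; distance = 300/(12√97) = 25√97/97.

25/√97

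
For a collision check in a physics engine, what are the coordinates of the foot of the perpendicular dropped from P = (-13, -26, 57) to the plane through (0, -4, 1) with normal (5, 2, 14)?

(-28, -32, 15)

n = (5, 2, 14), |n|² = 225, and n·P − 6 = 675.
t = 675/225 = 3, so the foot is P − t·n = (-13, -26, 57) − 3·(5, 2, 14) = (-28, -32, 15).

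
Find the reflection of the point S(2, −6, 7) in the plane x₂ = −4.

(2, -2, 7)

n = (0, 1, 0), |n|² = 1, n·S − (-4) = -2, so t = -2/1 = -2.
Foot F = S − (-2)·n = (2, −4, 7); the reflection is 2F − S = (2, −2, 7).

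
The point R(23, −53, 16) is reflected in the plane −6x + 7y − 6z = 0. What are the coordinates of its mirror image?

(-37, 17, -44)

With n = (−6, 7, −6), the signed offset is (n·R − 0)/|n|² = -605/121 = -5.
R' = R − 2t·n = (23, −53, 16) − (-10)·(−6, 7, −6) = (−37, 17, −44).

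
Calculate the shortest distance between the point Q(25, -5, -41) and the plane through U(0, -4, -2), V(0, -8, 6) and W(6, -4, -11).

7√29/29

UV = (0, -4, 8) and UW = (6, 0, -9), so a normal is n = UV × UW = (36, 48, 24).
Then n·(25, -5, -41) - (-240) = -84.
|n| = √(1296 + 2304 + 576) = 12√29, so the distance is |-84|/(12√29) = 7/√29.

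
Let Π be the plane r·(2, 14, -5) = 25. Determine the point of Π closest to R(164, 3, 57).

(2452/15, -11/15, 175/3)

The perpendicular from R has direction n = (2, 14, -5): r = (164, 3, 57) + t(2, 14, -5).
Substitute into the plane: n·(R + tn) = 25 gives 85 + 225t = 25, so t = -4/15.
Foot = (164, 3, 57) + (-4/15)·(2, 14, -5) = (2452/15, -11/15, 175/3).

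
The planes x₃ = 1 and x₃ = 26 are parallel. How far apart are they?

Both planes have normal n = (0, 0, 1), |n| = 1. Any point on the first plane is at distance |26 − 1|/|n| = 25/1 = 25 from the second.

25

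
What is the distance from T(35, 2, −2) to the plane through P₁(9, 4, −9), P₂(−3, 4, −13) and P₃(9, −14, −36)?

8/11

P₁P₂ = (−12, 0, −4) and P₁P₃ = (0, −18, −27), so a normal is n = P₁P₂ × P₁P₃ = (−72, −324, 216).
d = |(-72)·35 + (-324)·2 + 216·(-2) − (-3888)| / √(5184 + 104976 + 46656) = |288| / 396 = 8/11.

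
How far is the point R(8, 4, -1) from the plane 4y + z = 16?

1/√17

n = (0, 4, 1); n·P − 16 = -1; |n| = √17; distance = 1/√17 = √17/17.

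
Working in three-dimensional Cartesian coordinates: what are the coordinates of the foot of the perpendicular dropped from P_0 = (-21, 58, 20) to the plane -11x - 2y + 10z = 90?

(-10, 60, 10)

n = (-11, -2, 10), |n|² = 225, and n·P_0 − 90 = 225.
t = 225/225 = 1, so the foot is P_0 − t·n = (-21, 58, 20) − 1·(-11, -2, 10) = (-10, 60, 10).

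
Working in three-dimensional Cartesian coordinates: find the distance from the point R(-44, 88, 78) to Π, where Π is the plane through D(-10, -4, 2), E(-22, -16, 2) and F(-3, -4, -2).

28/9

DE = (-12, -12, 0) and DF = (7, 0, -4), so a normal is n = DE × DF = (48, -48, 84).
Then n·(-44, 88, 78) - (-120) = 336.
|n| = √(2304 + 2304 + 7056) = 108, so the distance is |336|/108 = 28/9.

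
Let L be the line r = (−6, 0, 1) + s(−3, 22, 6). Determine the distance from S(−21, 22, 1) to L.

6√5

Direction vector d = (−3, 22, 6).
AP = (−15, 22, 0), and AP × d = (132, 90, −264).
|AP × d|² = 95220 and |d|² = 529, so the distance is √(95220/529) = √180 = 6√5.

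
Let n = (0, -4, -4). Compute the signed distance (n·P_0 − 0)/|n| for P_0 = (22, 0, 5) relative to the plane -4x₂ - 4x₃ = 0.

n·P_0 − 0 = -20.
|n| = 4√2, so the signed distance is -5√2/2.

-5√2/2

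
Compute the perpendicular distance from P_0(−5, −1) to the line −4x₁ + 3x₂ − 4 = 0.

13/5

d = |(-4)·(-5) + 3·(-1) − 4| / √(16 + 9) = |13|/5 = 13/5.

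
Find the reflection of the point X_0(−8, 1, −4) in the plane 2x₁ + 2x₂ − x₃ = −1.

(-4, 5, -6)

n = (2, 2, −1), |n|² = 9, n·X_0 − (-1) = -9, so t = -9/9 = -1.
Foot F = X_0 − (-1)·n = (−6, 3, −5); the reflection is 2F − X_0 = (−4, 5, −6).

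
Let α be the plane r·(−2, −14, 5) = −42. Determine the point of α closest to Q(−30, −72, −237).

n = (−2, −14, 5), |n|² = 225, and n·Q − (-42) = -75.
t = -75/225 = -1/3, so the foot is Q − t·n = (−30, −72, −237) − (-1/3)·(−2, −14, 5) = (−92/3, −230/3, −706/3).

(-92/3, -230/3, -706/3)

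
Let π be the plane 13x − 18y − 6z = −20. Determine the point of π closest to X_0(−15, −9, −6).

The perpendicular from X_0 has direction n = (13, −18, −6): r = (−15, −9, −6) + t(13, −18, −6).
Substitute into the plane: n·(X_0 + tn) = -20 gives 3 + 529t = -20, so t = -1/23.
Foot = (−15, −9, −6) + (-1/23)·(13, −18, −6) = (−358/23, −189/23, −132/23).

(-358/23, -189/23, -132/23)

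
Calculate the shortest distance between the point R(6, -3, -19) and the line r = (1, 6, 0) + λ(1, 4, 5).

Direction vector d = (1, 4, 5).
AP = (5, -9, -19); AP·d = -126, |AP|² = 467, |d|² = 42.
distance² = |AP|² − (AP·d)²/|d|² = 467 − 15876/42 = 89, so the distance is √89.

√89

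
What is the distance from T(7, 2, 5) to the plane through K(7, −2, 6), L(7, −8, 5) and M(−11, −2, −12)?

10/√73

KL = (0, −6, −1) and KM = (−18, 0, −18), so a normal is n = KL × KM = (108, 18, −108).
n = (108, 18, −108); n·P − 72 = 180; |n| = 18√73; distance = 180/(18√73) = 10√73/73.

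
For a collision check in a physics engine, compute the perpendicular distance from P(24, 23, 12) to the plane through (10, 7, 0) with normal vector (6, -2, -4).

2/√14

The plane has equation n·(r − (10, 7, 0)) = 0, i.e. n·r = 46.
n = (6, -2, -4); n·P − 46 = 4; |n| = 2√14; distance = 4/(2√14) = 2/√14.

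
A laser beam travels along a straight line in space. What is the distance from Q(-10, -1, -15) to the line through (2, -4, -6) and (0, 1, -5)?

A direction vector is d = (-2, 5, 1).
AP = (-12, 3, -9), and AP × d = (48, 30, -54).
|AP × d|² = 6120 and |d|² = 30, so the distance is √(6120/30) = √204 = 2√51.

2√51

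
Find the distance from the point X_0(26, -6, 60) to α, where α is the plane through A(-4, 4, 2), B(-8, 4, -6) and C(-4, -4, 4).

2

AB = (-4, 0, -8) and AC = (0, -8, 2), so a normal is n = AB × AC = (-64, 8, 32).
Then n·(26, -6, 60) - 352 = -144.
|n| = √(4096 + 64 + 1024) = 72, so the distance is |-144|/72 = 2.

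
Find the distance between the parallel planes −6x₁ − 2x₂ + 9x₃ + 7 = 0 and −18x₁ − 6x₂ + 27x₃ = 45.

2

Divide the second equation by 3 to match normals: −6x₁ − 2x₂ + 9x₃ = 15.
With common normal n = (−6, −2, 9) (|n| = 11), the distance is |(-7) − 15|/|n| = 22/11 = 2.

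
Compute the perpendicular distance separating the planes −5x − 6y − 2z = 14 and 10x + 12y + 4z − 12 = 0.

4√65/13

Divide the second equation by -2 to match normals: −5x − 6y − 2z = -6.
Both planes have normal n = (−5, −6, −2), |n| = √65. Any point on the first plane is at distance |(-6) − 14|/|n| = 20/√65 from the second.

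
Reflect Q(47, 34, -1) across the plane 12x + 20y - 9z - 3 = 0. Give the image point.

With n = (12, 20, -9), the signed offset is (n·Q − 3)/|n|² = 1250/625 = 2.
Q' = Q − 2t·n = (47, 34, -1) − 4·(12, 20, -9) = (-1, -46, 35).

(-1, -46, 35)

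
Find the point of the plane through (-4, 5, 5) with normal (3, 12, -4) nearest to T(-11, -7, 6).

(-8, 5, 2)

The perpendicular from T has direction n = (3, 12, -4): r = (-11, -7, 6) + λ(3, 12, -4).
Substitute into the plane: n·(T + λn) = 28 gives -141 + 169λ = 28, so λ = 1.
Foot = (-11, -7, 6) + 1·(3, 12, -4) = (-8, 5, 2).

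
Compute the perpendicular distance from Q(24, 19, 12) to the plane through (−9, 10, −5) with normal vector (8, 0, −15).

9/17

The plane has equation n·(r − (−9, 10, −5)) = 0, i.e. n·r = 3.
n = (8, 0, −15); n·P − 3 = 9; |n| = 17; distance = 9/17.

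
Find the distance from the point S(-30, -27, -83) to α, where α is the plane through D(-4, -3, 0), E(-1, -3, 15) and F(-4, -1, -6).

5√35/7

DE = (3, 0, 15) and DF = (0, 2, -6), so a normal is n = DE × DF = (-30, 18, 6).
Then n·(-30, -27, -83) - 66 = -150.
|n| = √(900 + 324 + 36) = 6√35, so the distance is |-150|/(6√35) = 25/√35.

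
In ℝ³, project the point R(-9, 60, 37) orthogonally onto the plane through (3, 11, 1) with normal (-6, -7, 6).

(-129/11, 625/11, 437/11)

The perpendicular from R has direction n = (-6, -7, 6): r = (-9, 60, 37) + λ(-6, -7, 6).
Substitute into the plane: n·(R + λn) = -89 gives -144 + 121λ = -89, so λ = 5/11.
Foot = (-9, 60, 37) + (5/11)·(-6, -7, 6) = (-129/11, 625/11, 437/11).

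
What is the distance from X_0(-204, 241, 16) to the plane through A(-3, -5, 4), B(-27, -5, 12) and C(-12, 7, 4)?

6

AB = (-24, 0, 8) and AC = (-9, 12, 0), so a normal is n = AB × AC = (-96, -72, -288).
n = (-96, -72, -288); n·P − (-504) = -1872; |n| = 312; distance = 1872/312 = 6.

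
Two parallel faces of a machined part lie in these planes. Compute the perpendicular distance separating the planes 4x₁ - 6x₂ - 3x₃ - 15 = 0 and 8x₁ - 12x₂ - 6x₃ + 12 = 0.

Divide the second equation by 2 to match normals: 4x₁ - 6x₂ - 3x₃ = -6.
With common normal n = (4, -6, -3) (|n| = √61), the distance is |15 − (-6)|/|n| = 21/√61 = 21√61/61.

21√61/61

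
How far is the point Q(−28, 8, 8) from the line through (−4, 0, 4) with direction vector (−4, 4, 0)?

12

Direction vector d = (−4, 4, 0).
AP = (−24, 8, 4), and AP × d = (−16, −16, −64).
|AP × d|² = 4608 and |d|² = 32, so the distance is √(4608/32) = √144 = 12.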